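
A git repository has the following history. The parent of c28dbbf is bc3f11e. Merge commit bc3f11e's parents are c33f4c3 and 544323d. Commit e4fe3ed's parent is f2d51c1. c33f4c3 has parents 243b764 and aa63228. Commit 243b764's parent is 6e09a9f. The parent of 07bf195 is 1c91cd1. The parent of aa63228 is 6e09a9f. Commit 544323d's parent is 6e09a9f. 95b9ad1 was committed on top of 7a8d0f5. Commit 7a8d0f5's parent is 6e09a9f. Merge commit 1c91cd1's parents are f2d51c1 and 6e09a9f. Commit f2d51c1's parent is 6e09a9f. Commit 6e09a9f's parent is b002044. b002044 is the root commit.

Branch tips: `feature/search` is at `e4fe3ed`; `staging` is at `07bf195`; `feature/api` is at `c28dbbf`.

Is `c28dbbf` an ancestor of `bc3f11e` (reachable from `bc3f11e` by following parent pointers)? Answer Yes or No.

Ancestors of bc3f11e: {243b764, 544323d, 6e09a9f, aa63228, b002044, bc3f11e, c33f4c3}.
c28dbbf is not in that set, so it is not an ancestor of bc3f11e.

No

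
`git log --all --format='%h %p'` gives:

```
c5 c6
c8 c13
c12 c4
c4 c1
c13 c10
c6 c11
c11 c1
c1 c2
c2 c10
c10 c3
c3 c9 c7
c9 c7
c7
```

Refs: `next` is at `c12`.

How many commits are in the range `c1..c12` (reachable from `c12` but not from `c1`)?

2

Reachable from c12: {c1, c10, c12, c2, c3, c4, c7, c9}.
Reachable from c1: {c1, c10, c2, c3, c7, c9}.
In c12's history but not c1's: {c12, c4} — 2 commits.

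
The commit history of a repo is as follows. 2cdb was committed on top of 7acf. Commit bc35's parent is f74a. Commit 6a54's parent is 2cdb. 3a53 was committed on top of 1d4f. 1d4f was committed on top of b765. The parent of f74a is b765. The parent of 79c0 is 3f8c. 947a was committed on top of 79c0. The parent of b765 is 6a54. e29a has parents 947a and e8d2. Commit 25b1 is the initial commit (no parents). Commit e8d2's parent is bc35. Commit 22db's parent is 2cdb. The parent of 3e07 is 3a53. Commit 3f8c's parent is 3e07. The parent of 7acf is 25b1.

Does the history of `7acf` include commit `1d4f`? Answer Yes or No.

No

Ancestors of 7acf: {25b1, 7acf}.
1d4f is not in that set, so it is not an ancestor of 7acf.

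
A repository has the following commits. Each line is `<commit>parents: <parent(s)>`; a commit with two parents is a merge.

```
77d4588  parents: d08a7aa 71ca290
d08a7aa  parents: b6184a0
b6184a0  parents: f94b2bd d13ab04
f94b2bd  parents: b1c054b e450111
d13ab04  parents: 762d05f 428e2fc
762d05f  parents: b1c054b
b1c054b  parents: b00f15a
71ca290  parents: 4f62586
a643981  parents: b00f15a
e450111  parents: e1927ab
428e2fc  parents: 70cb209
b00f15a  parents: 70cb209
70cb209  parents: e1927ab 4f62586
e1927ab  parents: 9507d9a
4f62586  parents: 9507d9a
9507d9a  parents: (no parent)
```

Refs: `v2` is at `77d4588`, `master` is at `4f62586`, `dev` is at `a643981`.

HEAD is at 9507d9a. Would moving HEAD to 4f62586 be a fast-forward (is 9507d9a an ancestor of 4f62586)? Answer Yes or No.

A fast-forward from 9507d9a to 4f62586 is possible iff 9507d9a is an ancestor of 4f62586.
Ancestors of 4f62586: {4f62586, 9507d9a}.
9507d9a is among them, so fast-forward is possible.

Yes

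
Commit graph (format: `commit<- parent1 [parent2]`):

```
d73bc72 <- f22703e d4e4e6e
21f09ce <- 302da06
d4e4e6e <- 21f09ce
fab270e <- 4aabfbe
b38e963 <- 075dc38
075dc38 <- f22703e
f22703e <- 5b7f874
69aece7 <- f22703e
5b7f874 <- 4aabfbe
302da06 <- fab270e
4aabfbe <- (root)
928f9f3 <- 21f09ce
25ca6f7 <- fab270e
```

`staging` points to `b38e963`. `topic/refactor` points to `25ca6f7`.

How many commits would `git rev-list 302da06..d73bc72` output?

5

Reachable from d73bc72: {21f09ce, 302da06, 4aabfbe, 5b7f874, d4e4e6e, d73bc72, f22703e, fab270e}.
Reachable from 302da06: {302da06, 4aabfbe, fab270e}.
In d73bc72's history but not 302da06's: {21f09ce, 5b7f874, d4e4e6e, d73bc72, f22703e} — 5 commits.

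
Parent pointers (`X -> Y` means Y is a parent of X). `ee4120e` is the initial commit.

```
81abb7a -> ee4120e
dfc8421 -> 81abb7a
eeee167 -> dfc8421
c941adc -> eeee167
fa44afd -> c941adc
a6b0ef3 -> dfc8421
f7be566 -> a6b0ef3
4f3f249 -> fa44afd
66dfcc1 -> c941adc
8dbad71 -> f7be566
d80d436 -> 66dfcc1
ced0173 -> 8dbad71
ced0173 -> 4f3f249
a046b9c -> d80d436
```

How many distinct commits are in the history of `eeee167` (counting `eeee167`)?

Walking parent pointers from eeee167: reachable set = {81abb7a, dfc8421, ee4120e, eeee167}.
That is 4 commits.

4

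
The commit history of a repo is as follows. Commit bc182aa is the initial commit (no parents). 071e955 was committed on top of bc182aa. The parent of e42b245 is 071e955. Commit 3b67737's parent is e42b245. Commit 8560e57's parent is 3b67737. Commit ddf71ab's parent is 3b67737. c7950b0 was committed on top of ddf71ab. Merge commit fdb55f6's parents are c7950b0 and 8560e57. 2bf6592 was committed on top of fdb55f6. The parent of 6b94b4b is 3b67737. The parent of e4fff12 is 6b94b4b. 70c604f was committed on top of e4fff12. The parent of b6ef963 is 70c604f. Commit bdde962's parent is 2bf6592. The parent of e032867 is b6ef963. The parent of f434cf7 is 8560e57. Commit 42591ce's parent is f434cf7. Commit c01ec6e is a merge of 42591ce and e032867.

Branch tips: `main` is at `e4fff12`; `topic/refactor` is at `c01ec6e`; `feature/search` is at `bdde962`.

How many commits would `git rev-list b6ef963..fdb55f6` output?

4

Reachable from fdb55f6: {071e955, 3b67737, 8560e57, bc182aa, c7950b0, ddf71ab, e42b245, fdb55f6}.
Reachable from b6ef963: {071e955, 3b67737, 6b94b4b, 70c604f, b6ef963, bc182aa, e42b245, e4fff12}.
In fdb55f6's history but not b6ef963's: {8560e57, c7950b0, ddf71ab, fdb55f6} — 4 commits.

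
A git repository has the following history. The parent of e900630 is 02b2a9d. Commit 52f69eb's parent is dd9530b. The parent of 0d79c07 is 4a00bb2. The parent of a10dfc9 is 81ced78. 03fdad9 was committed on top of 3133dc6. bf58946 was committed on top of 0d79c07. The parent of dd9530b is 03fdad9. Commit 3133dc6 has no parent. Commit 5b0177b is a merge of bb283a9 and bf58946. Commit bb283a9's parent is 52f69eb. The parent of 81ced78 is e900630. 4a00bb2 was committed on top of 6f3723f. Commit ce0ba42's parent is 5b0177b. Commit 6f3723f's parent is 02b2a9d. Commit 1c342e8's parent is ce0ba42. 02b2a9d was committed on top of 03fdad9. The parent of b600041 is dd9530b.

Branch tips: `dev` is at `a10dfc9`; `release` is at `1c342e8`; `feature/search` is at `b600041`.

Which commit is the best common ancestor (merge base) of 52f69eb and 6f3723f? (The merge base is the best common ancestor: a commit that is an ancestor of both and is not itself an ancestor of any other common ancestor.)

Ancestors of 52f69eb: {03fdad9, 3133dc6, 52f69eb, dd9530b}.
Ancestors of 6f3723f: {02b2a9d, 03fdad9, 3133dc6, 6f3723f}.
Common ancestors: {03fdad9, 3133dc6}.
Among these, 03fdad9 is not an ancestor of any other common ancestor — it is the merge base.

03fdad9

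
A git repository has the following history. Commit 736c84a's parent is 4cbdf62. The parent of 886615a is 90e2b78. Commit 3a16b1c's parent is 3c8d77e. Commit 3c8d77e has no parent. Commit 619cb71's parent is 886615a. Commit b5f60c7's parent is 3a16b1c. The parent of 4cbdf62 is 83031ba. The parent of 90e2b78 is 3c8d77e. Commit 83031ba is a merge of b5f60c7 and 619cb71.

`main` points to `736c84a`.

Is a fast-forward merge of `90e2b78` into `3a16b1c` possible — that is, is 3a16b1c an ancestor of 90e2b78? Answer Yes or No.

A fast-forward from 3a16b1c to 90e2b78 is possible iff 3a16b1c is an ancestor of 90e2b78.
Ancestors of 90e2b78: {3c8d77e, 90e2b78}.
3a16b1c is not among them, so fast-forward is not possible.

No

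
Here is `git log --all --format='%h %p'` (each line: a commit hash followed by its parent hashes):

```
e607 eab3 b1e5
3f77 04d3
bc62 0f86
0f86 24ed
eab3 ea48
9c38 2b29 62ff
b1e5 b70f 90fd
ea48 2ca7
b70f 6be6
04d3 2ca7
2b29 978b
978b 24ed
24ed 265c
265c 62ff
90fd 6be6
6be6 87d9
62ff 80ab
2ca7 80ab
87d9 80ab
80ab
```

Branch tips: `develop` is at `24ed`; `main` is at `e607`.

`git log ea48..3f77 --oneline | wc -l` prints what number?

Reachable from 3f77: {04d3, 2ca7, 3f77, 80ab}.
Reachable from ea48: {2ca7, 80ab, ea48}.
In 3f77's history but not ea48's: {04d3, 3f77} — 2 commits.

2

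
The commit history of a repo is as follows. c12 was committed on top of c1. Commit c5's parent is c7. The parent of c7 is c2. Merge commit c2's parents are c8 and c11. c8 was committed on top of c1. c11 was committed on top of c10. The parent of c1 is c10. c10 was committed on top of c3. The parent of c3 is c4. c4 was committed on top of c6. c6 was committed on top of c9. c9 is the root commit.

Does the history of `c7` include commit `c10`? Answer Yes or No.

Yes

Ancestors of c7 (commits reachable by following parents): {c1, c10, c11, c2, c3, c4, c6, c7, c8, c9}.
c10 is in that set, so it is an ancestor of c7.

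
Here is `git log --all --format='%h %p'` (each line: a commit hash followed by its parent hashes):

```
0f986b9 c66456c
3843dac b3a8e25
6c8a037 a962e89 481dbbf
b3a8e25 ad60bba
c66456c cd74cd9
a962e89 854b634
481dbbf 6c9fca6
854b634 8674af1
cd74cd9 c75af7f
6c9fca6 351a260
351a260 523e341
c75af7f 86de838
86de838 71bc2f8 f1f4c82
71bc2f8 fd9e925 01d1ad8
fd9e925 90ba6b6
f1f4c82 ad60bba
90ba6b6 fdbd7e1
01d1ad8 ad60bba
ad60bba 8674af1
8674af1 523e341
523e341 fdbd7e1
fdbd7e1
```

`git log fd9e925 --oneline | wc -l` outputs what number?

Walking parent pointers from fd9e925: reachable set = {90ba6b6, fd9e925, fdbd7e1}.
That is 3 commits.

3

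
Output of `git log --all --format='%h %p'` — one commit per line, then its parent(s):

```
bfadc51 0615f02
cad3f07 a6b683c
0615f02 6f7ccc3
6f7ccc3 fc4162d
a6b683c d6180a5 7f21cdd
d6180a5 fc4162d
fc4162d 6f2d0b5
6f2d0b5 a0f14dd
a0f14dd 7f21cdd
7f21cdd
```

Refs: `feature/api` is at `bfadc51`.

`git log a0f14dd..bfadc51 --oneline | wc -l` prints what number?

Reachable from bfadc51: {0615f02, 6f2d0b5, 6f7ccc3, 7f21cdd, a0f14dd, bfadc51, fc4162d}.
Reachable from a0f14dd: {7f21cdd, a0f14dd}.
In bfadc51's history but not a0f14dd's: {0615f02, 6f2d0b5, 6f7ccc3, bfadc51, fc4162d} — 5 commits.

5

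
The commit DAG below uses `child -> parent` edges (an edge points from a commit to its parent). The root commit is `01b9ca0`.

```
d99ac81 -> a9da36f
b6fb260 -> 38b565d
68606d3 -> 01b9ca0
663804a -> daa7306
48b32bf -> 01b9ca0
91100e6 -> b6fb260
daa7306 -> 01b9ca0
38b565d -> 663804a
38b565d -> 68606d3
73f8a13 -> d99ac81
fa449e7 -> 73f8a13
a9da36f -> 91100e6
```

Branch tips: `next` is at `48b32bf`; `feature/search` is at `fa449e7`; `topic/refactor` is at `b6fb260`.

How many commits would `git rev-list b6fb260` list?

Walking parent pointers from b6fb260: reachable set = {01b9ca0, 38b565d, 663804a, 68606d3, b6fb260, daa7306}.
That is 6 commits.

6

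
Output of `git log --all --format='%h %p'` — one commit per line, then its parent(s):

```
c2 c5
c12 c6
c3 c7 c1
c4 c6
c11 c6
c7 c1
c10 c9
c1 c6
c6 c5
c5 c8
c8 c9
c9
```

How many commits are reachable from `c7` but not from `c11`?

Reachable from c7: {c1, c5, c6, c7, c8, c9}.
Reachable from c11: {c11, c5, c6, c8, c9}.
In c7's history but not c11's: {c1, c7} — 2 commits.

2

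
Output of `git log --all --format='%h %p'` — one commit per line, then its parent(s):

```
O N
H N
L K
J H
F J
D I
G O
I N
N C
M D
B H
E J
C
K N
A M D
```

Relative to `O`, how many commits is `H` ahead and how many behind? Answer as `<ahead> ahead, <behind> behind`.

1 ahead, 1 behind

Reachable from H: {C, H, N}.
Reachable from O: {C, N, O}.
Only in H's history (ahead): {H} — 1.
Only in O's history (behind): {O} — 1.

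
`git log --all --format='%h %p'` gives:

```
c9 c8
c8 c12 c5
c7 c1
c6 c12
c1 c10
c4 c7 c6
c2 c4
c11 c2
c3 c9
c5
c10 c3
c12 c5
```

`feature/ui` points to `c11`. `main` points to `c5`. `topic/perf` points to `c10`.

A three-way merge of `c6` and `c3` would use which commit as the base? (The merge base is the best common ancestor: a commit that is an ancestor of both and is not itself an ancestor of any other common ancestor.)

Ancestors of c6: {c12, c5, c6}.
Ancestors of c3: {c12, c3, c5, c8, c9}.
Common ancestors: {c12, c5}.
Among these, c12 is not an ancestor of any other common ancestor — it is the merge base.

c12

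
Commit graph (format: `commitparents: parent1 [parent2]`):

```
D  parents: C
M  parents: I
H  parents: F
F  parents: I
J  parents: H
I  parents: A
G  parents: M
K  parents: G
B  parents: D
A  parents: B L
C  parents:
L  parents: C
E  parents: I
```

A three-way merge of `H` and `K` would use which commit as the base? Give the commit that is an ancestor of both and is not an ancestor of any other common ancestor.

I

Ancestors of H: {A, B, C, D, F, H, I, L}.
Ancestors of K: {A, B, C, D, G, I, K, L, M}.
Common ancestors: {A, B, C, D, I, L}.
Among these, I is not an ancestor of any other common ancestor — it is the merge base.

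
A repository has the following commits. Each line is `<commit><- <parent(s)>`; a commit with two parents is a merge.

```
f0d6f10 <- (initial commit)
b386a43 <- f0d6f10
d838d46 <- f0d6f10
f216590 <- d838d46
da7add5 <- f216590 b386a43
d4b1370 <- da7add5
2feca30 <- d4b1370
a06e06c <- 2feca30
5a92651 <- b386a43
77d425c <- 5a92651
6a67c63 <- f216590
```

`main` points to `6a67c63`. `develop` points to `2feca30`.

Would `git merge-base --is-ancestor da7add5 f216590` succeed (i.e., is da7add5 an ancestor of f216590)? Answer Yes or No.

No

Ancestors of f216590: {d838d46, f0d6f10, f216590}.
da7add5 is not in that set, so it is not an ancestor of f216590.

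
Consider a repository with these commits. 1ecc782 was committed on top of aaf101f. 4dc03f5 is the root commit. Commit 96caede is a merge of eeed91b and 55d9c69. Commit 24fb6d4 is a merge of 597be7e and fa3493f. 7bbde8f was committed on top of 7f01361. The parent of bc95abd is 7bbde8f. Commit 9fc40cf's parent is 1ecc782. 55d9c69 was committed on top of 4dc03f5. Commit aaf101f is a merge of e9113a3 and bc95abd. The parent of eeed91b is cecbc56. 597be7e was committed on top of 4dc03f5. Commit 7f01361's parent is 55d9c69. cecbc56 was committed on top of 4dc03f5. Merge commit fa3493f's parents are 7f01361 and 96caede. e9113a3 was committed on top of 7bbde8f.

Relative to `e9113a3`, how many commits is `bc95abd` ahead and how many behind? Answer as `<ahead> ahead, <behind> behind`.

Reachable from bc95abd: {4dc03f5, 55d9c69, 7bbde8f, 7f01361, bc95abd}.
Reachable from e9113a3: {4dc03f5, 55d9c69, 7bbde8f, 7f01361, e9113a3}.
Only in bc95abd's history (ahead): {bc95abd} — 1.
Only in e9113a3's history (behind): {e9113a3} — 1.

1 ahead, 1 behind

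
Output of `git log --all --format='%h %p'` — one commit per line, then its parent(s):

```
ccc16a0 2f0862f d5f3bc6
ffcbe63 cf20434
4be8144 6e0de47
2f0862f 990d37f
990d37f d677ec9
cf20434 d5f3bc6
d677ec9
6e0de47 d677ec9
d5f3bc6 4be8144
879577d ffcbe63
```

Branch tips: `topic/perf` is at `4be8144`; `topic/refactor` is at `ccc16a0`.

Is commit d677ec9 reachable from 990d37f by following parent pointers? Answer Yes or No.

Yes

Ancestors of 990d37f (commits reachable by following parents): {990d37f, d677ec9}.
d677ec9 is in that set, so it is an ancestor of 990d37f.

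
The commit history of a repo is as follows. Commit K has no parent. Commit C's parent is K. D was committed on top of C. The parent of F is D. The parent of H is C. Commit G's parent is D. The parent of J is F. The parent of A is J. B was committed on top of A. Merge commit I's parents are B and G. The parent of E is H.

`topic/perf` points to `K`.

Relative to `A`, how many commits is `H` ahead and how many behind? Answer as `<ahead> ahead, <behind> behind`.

1 ahead, 4 behind

Reachable from H: {C, H, K}.
Reachable from A: {A, C, D, F, J, K}.
Only in H's history (ahead): {H} — 1.
Only in A's history (behind): {A, D, F, J} — 4.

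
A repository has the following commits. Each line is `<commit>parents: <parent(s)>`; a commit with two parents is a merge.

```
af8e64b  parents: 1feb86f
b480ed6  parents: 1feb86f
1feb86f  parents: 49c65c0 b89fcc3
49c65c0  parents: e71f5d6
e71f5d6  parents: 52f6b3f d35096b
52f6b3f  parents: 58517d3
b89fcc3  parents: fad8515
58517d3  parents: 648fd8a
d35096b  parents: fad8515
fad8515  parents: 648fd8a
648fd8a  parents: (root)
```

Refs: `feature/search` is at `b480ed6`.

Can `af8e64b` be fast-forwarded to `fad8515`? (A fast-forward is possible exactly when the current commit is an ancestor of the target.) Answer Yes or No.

No

A fast-forward from af8e64b to fad8515 is possible iff af8e64b is an ancestor of fad8515.
Ancestors of fad8515: {648fd8a, fad8515}.
af8e64b is not among them, so fast-forward is not possible.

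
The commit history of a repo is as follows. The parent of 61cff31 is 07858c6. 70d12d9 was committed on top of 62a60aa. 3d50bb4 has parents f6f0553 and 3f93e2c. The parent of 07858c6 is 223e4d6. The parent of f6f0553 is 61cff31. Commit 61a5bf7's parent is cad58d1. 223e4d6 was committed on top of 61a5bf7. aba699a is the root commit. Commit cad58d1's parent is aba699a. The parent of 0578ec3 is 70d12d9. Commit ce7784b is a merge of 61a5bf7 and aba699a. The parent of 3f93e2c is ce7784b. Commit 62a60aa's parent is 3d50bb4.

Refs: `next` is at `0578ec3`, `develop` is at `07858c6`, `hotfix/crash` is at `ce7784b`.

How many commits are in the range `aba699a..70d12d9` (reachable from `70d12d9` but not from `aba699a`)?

11

Reachable from 70d12d9: {07858c6, 223e4d6, 3d50bb4, 3f93e2c, 61a5bf7, 61cff31, 62a60aa, 70d12d9, aba699a, cad58d1, ce7784b, f6f0553}.
Reachable from aba699a: {aba699a}.
In 70d12d9's history but not aba699a's: {07858c6, 223e4d6, 3d50bb4, 3f93e2c, 61a5bf7, 61cff31, 62a60aa, 70d12d9, cad58d1, ce7784b, f6f0553} — 11 commits.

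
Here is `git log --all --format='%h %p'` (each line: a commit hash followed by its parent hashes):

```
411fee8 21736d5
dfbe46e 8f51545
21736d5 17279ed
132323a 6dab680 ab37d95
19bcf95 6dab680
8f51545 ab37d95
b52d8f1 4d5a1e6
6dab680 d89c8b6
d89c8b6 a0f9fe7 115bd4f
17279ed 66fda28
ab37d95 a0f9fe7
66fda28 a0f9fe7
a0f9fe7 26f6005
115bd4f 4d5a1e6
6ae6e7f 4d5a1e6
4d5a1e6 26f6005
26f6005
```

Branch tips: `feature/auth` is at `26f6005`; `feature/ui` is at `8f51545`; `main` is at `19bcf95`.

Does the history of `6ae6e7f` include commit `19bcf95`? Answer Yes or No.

No

Ancestors of 6ae6e7f: {26f6005, 4d5a1e6, 6ae6e7f}.
19bcf95 is not in that set, so it is not an ancestor of 6ae6e7f.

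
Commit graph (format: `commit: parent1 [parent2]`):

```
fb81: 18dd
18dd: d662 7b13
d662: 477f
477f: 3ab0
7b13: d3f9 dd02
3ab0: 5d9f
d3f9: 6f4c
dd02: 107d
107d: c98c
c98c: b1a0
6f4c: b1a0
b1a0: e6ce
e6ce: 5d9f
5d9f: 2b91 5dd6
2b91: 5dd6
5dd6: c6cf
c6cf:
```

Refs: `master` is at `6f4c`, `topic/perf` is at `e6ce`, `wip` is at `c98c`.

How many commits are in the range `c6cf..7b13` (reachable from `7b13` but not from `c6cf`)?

11

Reachable from 7b13: {107d, 2b91, 5d9f, 5dd6, 6f4c, 7b13, b1a0, c6cf, c98c, d3f9, dd02, e6ce}.
Reachable from c6cf: {c6cf}.
In 7b13's history but not c6cf's: {107d, 2b91, 5d9f, 5dd6, 6f4c, 7b13, b1a0, c98c, d3f9, dd02, e6ce} — 11 commits.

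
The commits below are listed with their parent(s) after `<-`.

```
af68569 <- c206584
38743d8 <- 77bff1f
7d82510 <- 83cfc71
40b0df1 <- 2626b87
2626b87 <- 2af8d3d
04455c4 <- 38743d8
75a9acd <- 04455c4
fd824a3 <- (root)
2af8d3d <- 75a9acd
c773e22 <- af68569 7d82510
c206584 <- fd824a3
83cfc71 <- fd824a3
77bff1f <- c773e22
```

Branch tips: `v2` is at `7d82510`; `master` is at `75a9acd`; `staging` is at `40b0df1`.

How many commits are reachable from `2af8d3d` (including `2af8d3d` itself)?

Walking parent pointers from 2af8d3d: reachable set = {04455c4, 2af8d3d, 38743d8, 75a9acd, 77bff1f, 7d82510, 83cfc71, af68569, c206584, c773e22, fd824a3}.
That is 11 commits.

11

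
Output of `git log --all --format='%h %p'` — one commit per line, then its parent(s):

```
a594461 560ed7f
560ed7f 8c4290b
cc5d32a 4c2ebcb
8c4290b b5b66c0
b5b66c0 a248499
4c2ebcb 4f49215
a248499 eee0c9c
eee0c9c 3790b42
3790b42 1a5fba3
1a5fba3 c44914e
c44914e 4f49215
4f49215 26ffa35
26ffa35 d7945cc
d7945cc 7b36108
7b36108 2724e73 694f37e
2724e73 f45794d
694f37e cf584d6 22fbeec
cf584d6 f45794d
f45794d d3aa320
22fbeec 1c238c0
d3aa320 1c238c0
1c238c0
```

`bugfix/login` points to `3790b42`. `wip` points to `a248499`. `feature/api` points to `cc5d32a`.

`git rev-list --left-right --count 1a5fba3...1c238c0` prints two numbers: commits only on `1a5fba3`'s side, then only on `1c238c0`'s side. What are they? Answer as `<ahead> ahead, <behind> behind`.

Reachable from 1a5fba3: {1a5fba3, 1c238c0, 22fbeec, 26ffa35, 2724e73, 4f49215, 694f37e, 7b36108, c44914e, cf584d6, d3aa320, d7945cc, f45794d}.
Reachable from 1c238c0: {1c238c0}.
Only in 1a5fba3's history (ahead): {1a5fba3, 22fbeec, 26ffa35, 2724e73, 4f49215, 694f37e, 7b36108, c44914e, cf584d6, d3aa320, d7945cc, f45794d} — 12.
Only in 1c238c0's history (behind): {} — 0.

12 ahead, 0 behind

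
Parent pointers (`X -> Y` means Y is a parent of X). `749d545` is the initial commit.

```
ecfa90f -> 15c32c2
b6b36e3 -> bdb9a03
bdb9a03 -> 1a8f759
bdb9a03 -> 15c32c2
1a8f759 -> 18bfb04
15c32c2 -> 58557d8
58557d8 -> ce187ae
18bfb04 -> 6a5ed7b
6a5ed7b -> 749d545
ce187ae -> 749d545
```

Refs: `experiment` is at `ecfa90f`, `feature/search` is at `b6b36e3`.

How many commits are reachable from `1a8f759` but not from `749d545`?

3

Reachable from 1a8f759: {18bfb04, 1a8f759, 6a5ed7b, 749d545}.
Reachable from 749d545: {749d545}.
In 1a8f759's history but not 749d545's: {18bfb04, 1a8f759, 6a5ed7b} — 3 commits.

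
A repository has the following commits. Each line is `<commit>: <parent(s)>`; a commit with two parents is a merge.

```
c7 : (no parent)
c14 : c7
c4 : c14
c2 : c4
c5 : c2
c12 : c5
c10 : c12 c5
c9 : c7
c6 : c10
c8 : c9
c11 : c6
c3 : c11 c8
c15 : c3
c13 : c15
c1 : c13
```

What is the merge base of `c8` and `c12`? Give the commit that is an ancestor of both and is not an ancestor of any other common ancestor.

c7

Ancestors of c8: {c7, c8, c9}.
Ancestors of c12: {c12, c14, c2, c4, c5, c7}.
Common ancestors: {c7}.
The only common ancestor is c7, so it is the merge base.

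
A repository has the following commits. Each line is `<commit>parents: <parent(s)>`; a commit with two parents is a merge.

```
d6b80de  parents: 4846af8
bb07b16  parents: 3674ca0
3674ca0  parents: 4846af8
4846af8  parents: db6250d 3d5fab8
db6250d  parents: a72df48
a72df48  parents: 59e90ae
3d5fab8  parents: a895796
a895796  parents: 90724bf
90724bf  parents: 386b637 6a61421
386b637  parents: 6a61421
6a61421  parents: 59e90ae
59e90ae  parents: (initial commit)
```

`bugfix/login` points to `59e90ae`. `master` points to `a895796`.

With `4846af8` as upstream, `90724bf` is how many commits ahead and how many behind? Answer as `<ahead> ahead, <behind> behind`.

Reachable from 90724bf: {386b637, 59e90ae, 6a61421, 90724bf}.
Reachable from 4846af8: {386b637, 3d5fab8, 4846af8, 59e90ae, 6a61421, 90724bf, a72df48, a895796, db6250d}.
Only in 90724bf's history (ahead): {} — 0.
Only in 4846af8's history (behind): {3d5fab8, 4846af8, a72df48, a895796, db6250d} — 5.

0 ahead, 5 behind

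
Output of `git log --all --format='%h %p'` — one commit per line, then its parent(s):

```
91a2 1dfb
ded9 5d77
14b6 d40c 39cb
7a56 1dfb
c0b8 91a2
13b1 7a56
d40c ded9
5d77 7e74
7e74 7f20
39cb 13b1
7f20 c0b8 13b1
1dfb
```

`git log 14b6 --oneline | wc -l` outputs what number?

12

Walking parent pointers from 14b6: reachable set = {13b1, 14b6, 1dfb, 39cb, 5d77, 7a56, 7e74, 7f20, 91a2, c0b8, d40c, ded9}.
That is 12 commits.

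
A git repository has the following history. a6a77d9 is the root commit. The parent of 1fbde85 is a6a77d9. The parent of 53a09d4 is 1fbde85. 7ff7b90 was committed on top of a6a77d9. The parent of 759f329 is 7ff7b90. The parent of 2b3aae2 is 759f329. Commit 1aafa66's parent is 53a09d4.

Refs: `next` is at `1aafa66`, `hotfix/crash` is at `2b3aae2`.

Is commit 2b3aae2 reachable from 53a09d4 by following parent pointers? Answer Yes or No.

Ancestors of 53a09d4: {1fbde85, 53a09d4, a6a77d9}.
2b3aae2 is not in that set, so it is not an ancestor of 53a09d4.

No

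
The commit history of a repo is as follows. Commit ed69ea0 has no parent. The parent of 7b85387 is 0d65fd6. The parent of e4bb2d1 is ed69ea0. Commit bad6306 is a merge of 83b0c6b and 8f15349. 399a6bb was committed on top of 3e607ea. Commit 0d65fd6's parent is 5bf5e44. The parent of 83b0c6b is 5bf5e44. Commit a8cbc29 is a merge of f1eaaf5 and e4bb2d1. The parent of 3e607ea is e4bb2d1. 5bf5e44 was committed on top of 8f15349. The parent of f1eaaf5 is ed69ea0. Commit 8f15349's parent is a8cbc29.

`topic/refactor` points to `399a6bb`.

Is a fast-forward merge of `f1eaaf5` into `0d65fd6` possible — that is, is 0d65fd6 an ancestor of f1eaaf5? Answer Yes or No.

No

A fast-forward from 0d65fd6 to f1eaaf5 is possible iff 0d65fd6 is an ancestor of f1eaaf5.
Ancestors of f1eaaf5: {ed69ea0, f1eaaf5}.
0d65fd6 is not among them, so fast-forward is not possible.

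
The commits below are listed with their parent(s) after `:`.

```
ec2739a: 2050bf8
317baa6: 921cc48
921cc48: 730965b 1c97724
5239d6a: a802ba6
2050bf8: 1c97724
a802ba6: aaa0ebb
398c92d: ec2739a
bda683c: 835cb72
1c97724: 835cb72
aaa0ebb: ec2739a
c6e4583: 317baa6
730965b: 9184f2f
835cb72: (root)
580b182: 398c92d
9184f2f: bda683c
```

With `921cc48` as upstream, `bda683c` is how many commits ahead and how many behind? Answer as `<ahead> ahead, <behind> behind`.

0 ahead, 4 behind

Reachable from bda683c: {835cb72, bda683c}.
Reachable from 921cc48: {1c97724, 730965b, 835cb72, 9184f2f, 921cc48, bda683c}.
Only in bda683c's history (ahead): {} — 0.
Only in 921cc48's history (behind): {1c97724, 730965b, 9184f2f, 921cc48} — 4.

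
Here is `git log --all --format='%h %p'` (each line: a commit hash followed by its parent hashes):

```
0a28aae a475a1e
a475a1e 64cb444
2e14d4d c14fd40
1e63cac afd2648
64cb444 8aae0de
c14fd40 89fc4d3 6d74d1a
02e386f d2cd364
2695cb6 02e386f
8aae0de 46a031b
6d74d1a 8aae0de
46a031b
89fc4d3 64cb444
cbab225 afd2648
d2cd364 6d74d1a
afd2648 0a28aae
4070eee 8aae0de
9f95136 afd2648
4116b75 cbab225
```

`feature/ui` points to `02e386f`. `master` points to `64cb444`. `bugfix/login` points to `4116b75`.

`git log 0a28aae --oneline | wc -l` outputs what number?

5

Walking parent pointers from 0a28aae: reachable set = {0a28aae, 46a031b, 64cb444, 8aae0de, a475a1e}.
That is 5 commits.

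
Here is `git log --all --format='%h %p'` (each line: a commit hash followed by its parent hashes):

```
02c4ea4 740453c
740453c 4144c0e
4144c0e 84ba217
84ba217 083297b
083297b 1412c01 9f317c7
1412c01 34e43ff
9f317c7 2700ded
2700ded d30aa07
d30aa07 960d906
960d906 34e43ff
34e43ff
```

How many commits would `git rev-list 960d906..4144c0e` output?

7

Reachable from 4144c0e: {083297b, 1412c01, 2700ded, 34e43ff, 4144c0e, 84ba217, 960d906, 9f317c7, d30aa07}.
Reachable from 960d906: {34e43ff, 960d906}.
In 4144c0e's history but not 960d906's: {083297b, 1412c01, 2700ded, 4144c0e, 84ba217, 9f317c7, d30aa07} — 7 commits.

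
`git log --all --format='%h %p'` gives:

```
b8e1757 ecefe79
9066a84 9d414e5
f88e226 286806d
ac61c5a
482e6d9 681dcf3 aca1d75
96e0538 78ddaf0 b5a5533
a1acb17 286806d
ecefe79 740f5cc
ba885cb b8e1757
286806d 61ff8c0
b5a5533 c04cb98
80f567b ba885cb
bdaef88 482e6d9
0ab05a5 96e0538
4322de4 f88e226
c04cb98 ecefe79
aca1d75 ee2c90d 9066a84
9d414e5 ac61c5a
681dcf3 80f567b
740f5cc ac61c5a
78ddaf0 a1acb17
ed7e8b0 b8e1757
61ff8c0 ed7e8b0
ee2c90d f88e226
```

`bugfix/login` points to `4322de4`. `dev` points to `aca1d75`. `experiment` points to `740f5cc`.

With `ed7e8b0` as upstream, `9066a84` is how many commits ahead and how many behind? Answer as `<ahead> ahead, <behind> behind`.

Reachable from 9066a84: {9066a84, 9d414e5, ac61c5a}.
Reachable from ed7e8b0: {740f5cc, ac61c5a, b8e1757, ecefe79, ed7e8b0}.
Only in 9066a84's history (ahead): {9066a84, 9d414e5} — 2.
Only in ed7e8b0's history (behind): {740f5cc, b8e1757, ecefe79, ed7e8b0} — 4.

2 ahead, 4 behind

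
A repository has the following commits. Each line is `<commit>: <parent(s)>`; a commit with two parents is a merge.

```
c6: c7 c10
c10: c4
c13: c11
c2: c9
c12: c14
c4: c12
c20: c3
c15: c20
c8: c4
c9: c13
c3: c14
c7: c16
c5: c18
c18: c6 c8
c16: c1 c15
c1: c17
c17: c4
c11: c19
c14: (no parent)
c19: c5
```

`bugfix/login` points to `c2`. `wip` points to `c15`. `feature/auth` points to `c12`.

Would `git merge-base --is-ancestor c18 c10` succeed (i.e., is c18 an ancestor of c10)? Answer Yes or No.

No

Ancestors of c10: {c10, c12, c14, c4}.
c18 is not in that set, so it is not an ancestor of c10.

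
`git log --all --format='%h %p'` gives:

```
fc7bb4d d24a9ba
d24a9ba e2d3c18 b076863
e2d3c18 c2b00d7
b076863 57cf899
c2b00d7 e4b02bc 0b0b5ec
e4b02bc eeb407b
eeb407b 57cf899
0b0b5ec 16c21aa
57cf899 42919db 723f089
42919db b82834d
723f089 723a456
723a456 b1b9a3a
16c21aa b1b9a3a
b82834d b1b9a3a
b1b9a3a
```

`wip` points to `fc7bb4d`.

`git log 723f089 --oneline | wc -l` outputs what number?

3

Walking parent pointers from 723f089: reachable set = {723a456, 723f089, b1b9a3a}.
That is 3 commits.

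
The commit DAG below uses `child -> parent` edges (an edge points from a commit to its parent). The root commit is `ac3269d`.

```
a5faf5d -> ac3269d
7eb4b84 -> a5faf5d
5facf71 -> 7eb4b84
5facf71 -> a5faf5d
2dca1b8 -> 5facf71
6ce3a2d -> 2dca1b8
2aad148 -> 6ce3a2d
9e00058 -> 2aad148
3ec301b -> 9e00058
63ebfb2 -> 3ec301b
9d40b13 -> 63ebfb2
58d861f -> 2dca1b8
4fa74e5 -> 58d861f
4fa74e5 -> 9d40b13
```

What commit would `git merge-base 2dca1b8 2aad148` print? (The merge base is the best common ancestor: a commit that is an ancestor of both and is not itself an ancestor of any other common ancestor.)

Ancestors of 2dca1b8: {2dca1b8, 5facf71, 7eb4b84, a5faf5d, ac3269d}.
Ancestors of 2aad148: {2aad148, 2dca1b8, 5facf71, 6ce3a2d, 7eb4b84, a5faf5d, ac3269d}.
Common ancestors: {2dca1b8, 5facf71, 7eb4b84, a5faf5d, ac3269d}.
Among these, 2dca1b8 is not an ancestor of any other common ancestor — it is the merge base.

2dca1b8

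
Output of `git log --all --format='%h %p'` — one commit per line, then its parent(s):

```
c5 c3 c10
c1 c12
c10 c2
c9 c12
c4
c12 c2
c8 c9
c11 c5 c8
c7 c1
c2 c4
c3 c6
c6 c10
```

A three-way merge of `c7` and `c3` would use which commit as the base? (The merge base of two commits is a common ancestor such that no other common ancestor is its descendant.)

Ancestors of c7: {c1, c12, c2, c4, c7}.
Ancestors of c3: {c10, c2, c3, c4, c6}.
Common ancestors: {c2, c4}.
Among these, c2 is not an ancestor of any other common ancestor — it is the merge base.

c2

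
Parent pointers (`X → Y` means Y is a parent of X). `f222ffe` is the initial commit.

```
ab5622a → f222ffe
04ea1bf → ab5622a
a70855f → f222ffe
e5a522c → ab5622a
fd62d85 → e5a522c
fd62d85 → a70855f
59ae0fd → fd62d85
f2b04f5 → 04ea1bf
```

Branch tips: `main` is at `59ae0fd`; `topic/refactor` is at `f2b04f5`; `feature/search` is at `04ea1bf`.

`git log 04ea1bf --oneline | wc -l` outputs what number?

Walking parent pointers from 04ea1bf: reachable set = {04ea1bf, ab5622a, f222ffe}.
That is 3 commits.

3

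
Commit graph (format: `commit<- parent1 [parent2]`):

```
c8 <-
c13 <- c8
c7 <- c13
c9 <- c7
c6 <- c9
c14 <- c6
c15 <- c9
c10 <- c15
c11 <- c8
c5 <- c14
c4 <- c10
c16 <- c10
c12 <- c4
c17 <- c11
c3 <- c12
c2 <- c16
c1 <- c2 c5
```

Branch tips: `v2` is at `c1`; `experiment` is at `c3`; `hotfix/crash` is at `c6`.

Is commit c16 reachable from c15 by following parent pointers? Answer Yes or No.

Ancestors of c15: {c13, c15, c7, c8, c9}.
c16 is not in that set, so it is not an ancestor of c15.

No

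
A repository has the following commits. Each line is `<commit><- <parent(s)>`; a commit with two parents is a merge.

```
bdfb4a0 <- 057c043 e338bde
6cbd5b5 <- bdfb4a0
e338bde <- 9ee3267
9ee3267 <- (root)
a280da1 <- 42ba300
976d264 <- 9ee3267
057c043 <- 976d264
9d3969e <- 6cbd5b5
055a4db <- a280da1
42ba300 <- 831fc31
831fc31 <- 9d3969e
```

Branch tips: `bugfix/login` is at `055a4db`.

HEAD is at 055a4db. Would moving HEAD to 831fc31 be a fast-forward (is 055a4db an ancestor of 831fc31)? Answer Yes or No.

A fast-forward from 055a4db to 831fc31 is possible iff 055a4db is an ancestor of 831fc31.
Ancestors of 831fc31: {057c043, 6cbd5b5, 831fc31, 976d264, 9d3969e, 9ee3267, bdfb4a0, e338bde}.
055a4db is not among them, so fast-forward is not possible.

No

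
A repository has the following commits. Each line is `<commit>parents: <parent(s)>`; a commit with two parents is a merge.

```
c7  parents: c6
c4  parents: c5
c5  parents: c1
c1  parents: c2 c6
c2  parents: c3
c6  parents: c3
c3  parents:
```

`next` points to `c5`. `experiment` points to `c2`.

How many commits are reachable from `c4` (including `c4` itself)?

Walking parent pointers from c4: reachable set = {c1, c2, c3, c4, c5, c6}.
That is 6 commits.

6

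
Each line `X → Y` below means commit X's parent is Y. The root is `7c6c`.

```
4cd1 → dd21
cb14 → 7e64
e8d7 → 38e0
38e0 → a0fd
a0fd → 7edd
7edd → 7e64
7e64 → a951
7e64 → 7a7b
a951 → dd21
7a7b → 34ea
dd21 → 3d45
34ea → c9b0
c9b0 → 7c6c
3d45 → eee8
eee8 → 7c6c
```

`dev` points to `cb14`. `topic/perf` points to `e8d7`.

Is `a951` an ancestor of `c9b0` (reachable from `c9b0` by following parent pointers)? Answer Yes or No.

No

Ancestors of c9b0: {7c6c, c9b0}.
a951 is not in that set, so it is not an ancestor of c9b0.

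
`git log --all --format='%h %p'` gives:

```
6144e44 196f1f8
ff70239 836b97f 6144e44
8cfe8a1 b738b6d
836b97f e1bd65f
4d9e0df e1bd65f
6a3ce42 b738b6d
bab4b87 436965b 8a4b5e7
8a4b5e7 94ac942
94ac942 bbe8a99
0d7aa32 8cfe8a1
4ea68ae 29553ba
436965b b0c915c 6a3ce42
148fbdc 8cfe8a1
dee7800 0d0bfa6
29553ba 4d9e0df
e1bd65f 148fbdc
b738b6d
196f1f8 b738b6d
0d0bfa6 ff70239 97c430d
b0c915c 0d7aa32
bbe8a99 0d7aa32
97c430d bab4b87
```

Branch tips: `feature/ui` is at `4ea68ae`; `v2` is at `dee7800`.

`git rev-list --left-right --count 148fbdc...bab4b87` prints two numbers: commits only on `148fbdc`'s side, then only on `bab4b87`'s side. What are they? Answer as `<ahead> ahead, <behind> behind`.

1 ahead, 8 behind

Reachable from 148fbdc: {148fbdc, 8cfe8a1, b738b6d}.
Reachable from bab4b87: {0d7aa32, 436965b, 6a3ce42, 8a4b5e7, 8cfe8a1, 94ac942, b0c915c, b738b6d, bab4b87, bbe8a99}.
Only in 148fbdc's history (ahead): {148fbdc} — 1.
Only in bab4b87's history (behind): {0d7aa32, 436965b, 6a3ce42, 8a4b5e7, 94ac942, b0c915c, bab4b87, bbe8a99} — 8.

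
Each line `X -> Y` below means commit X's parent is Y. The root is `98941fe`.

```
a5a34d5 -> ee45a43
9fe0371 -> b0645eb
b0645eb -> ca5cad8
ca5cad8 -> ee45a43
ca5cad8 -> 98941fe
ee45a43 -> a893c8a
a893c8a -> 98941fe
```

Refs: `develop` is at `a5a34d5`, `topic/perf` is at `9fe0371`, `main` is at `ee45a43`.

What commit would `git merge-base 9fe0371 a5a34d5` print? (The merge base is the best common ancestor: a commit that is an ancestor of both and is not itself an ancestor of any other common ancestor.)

Ancestors of 9fe0371: {98941fe, 9fe0371, a893c8a, b0645eb, ca5cad8, ee45a43}.
Ancestors of a5a34d5: {98941fe, a5a34d5, a893c8a, ee45a43}.
Common ancestors: {98941fe, a893c8a, ee45a43}.
Among these, ee45a43 is not an ancestor of any other common ancestor — it is the merge base.

ee45a43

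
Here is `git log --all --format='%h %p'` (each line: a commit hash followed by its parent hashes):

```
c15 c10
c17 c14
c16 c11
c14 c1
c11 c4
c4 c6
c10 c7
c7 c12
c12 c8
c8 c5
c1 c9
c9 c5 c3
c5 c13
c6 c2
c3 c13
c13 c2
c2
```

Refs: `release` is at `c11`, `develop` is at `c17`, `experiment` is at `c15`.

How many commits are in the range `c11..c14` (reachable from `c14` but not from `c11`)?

Reachable from c14: {c1, c13, c14, c2, c3, c5, c9}.
Reachable from c11: {c11, c2, c4, c6}.
In c14's history but not c11's: {c1, c13, c14, c3, c5, c9} — 6 commits.

6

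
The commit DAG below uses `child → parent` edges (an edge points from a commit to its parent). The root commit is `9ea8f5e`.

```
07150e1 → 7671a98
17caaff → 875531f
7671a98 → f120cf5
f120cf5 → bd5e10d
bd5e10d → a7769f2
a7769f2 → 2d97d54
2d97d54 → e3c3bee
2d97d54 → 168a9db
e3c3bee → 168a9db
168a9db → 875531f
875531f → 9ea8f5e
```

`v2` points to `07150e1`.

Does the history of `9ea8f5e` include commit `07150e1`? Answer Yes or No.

No

Ancestors of 9ea8f5e: {9ea8f5e}.
07150e1 is not in that set, so it is not an ancestor of 9ea8f5e.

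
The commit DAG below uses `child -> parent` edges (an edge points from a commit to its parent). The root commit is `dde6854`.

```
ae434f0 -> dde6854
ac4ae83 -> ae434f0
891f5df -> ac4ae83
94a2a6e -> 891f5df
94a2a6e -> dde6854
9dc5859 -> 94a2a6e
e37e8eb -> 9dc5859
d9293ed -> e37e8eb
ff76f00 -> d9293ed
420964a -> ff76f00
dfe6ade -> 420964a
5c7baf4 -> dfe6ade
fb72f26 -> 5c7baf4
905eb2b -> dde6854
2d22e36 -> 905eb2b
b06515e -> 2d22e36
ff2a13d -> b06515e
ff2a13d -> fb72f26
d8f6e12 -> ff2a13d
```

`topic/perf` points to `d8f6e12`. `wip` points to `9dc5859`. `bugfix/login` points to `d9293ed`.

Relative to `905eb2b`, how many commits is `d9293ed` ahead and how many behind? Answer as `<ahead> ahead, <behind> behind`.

Reachable from d9293ed: {891f5df, 94a2a6e, 9dc5859, ac4ae83, ae434f0, d9293ed, dde6854, e37e8eb}.
Reachable from 905eb2b: {905eb2b, dde6854}.
Only in d9293ed's history (ahead): {891f5df, 94a2a6e, 9dc5859, ac4ae83, ae434f0, d9293ed, e37e8eb} — 7.
Only in 905eb2b's history (behind): {905eb2b} — 1.

7 ahead, 1 behind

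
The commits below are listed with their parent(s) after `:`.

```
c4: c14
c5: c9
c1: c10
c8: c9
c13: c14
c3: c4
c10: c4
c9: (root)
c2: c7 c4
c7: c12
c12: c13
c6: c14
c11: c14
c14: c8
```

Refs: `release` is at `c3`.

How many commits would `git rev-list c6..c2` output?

5

Reachable from c2: {c12, c13, c14, c2, c4, c7, c8, c9}.
Reachable from c6: {c14, c6, c8, c9}.
In c2's history but not c6's: {c12, c13, c2, c4, c7} — 5 commits.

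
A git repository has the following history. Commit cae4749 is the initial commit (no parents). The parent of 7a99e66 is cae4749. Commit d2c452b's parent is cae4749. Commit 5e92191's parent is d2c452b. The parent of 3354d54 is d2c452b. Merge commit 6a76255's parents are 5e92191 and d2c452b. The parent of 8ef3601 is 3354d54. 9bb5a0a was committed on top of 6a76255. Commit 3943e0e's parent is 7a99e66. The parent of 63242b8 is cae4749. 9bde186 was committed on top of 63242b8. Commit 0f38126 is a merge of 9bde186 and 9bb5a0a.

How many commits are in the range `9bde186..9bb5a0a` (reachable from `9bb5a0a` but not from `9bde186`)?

4

Reachable from 9bb5a0a: {5e92191, 6a76255, 9bb5a0a, cae4749, d2c452b}.
Reachable from 9bde186: {63242b8, 9bde186, cae4749}.
In 9bb5a0a's history but not 9bde186's: {5e92191, 6a76255, 9bb5a0a, d2c452b} — 4 commits.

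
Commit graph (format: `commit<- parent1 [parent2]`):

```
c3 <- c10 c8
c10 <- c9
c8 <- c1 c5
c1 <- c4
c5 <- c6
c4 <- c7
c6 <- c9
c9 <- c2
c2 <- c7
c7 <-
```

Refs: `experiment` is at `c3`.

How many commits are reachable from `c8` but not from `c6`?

4

Reachable from c8: {c1, c2, c4, c5, c6, c7, c8, c9}.
Reachable from c6: {c2, c6, c7, c9}.
In c8's history but not c6's: {c1, c4, c5, c8} — 4 commits.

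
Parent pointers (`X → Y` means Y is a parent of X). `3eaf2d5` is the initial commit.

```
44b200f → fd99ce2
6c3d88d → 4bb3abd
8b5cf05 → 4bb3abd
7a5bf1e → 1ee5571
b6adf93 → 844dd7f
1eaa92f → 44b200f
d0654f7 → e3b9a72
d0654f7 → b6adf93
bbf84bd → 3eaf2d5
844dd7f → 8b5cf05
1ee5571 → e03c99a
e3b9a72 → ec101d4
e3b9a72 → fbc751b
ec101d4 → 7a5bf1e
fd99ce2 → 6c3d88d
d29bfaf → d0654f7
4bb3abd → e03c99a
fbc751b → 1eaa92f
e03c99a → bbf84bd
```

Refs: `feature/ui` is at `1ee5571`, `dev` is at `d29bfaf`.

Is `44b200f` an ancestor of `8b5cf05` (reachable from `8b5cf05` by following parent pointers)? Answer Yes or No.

No

Ancestors of 8b5cf05: {3eaf2d5, 4bb3abd, 8b5cf05, bbf84bd, e03c99a}.
44b200f is not in that set, so it is not an ancestor of 8b5cf05.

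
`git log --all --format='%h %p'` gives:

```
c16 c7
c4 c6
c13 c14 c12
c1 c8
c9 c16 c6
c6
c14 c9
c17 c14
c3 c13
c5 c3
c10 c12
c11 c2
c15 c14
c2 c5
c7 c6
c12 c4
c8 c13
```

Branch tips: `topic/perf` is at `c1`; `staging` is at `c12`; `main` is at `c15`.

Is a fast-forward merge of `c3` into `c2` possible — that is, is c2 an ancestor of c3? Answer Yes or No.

No

A fast-forward from c2 to c3 is possible iff c2 is an ancestor of c3.
Ancestors of c3: {c12, c13, c14, c16, c3, c4, c6, c7, c9}.
c2 is not among them, so fast-forward is not possible.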